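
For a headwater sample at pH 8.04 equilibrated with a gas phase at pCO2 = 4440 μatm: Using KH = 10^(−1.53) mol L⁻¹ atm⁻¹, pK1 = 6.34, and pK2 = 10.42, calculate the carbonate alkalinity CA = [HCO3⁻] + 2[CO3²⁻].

[CO2*] = KH · pCO2 = 10^(−1.53) × 4440×10^-6 = 1.310×10^-4 mol/L
α₀ = 1/(1 + K1/[H⁺] + K1K2/[H⁺]²) = 1/(1 + 10^+1.70 + 10^-0.68) = 0.01948
DIC = [CO2*]/α₀ = 1.310×10^-4 / 0.01948 = 6.726 mmol/L
CA = (α₁ + 2α₂)·DIC = (0.9764 + 2×0.004071) × 6.726 = 6.62 mmol/L

CA = 6.62 mmol/L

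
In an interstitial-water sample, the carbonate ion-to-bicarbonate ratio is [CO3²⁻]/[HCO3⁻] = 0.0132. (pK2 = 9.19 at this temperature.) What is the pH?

pH = 7.31

From K2 = [H⁺][CO3²⁻]/[HCO3⁻]:  pH = pK2 + log₁₀([CO3²⁻]/[HCO3⁻])
log₁₀(0.0132) = -1.879
pH = 9.19 + (-1.879) = 7.31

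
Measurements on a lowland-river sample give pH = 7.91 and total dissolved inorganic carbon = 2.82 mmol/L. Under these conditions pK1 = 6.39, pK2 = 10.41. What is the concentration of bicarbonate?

α₁ = 1 / (1 + [H⁺]/K1 + K2/[H⁺]) = 1 / (1 + 10^-1.52 + 10^-2.50)
   = 1 / (1 + 0.030200 + 0.0031623) = 1/1.0334 = 0.9677
[HCO3⁻] = α₁ × DIC = 0.9677 × 2.82 = 2.73 mmol/L

[HCO3⁻] = 2.73 mmol/L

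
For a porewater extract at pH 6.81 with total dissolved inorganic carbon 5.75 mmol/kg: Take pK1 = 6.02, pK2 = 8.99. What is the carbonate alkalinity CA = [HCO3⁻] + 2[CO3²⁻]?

CA = [HCO3⁻] + 2[CO3²⁻] = (α₁ + 2α₂)·DIC
At pH 6.81: [H⁺]/K1 = 10^-0.79 = 0.16218, K2/[H⁺] = 10^-2.18 = 0.0066069
α₁ = 1/(1 + 0.16218 + 0.0066069) = 1/1.1688 = 0.8556; α₂ = α₁·K2/[H⁺] = 0.005653
α₁ + 2α₂ = 0.8669
CA = 0.8669 × 5.75 = 4.98 mmol/kg

CA = 4.98 mmol/kg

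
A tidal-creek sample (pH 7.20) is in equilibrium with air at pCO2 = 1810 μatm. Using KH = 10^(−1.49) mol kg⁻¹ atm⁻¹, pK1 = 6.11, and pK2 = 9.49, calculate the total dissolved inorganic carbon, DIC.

[CO2*] = KH · pCO2 = 10^(−1.49) × 1810×10^-6 = 5.857×10^-5 mol/kg
α₀ = 1/(1 + K1/[H⁺] + K1K2/[H⁺]²) = 1/(1 + 10^+1.09 + 10^-1.20) = 0.07482
DIC = [CO2*]/α₀ = 5.857×10^-5 / 0.07482 = 0.783 mmol/kg

DIC = 0.783 mmol/kg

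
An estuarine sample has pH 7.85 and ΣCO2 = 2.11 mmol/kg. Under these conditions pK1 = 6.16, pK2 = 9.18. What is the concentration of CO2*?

α₀ = 1 / (1 + K1/[H⁺] + K1K2/[H⁺]²) = 1 / (1 + 10^+1.69 + 10^+0.36)
   = 1 / (1 + 48.978 + 2.2909) = 1/52.269 = 0.01913
[CO2*] = α₀ × DIC = 0.01913 × 2.11 = 0.0404 mmol/kg

[CO2*] = 0.0404 mmol/kg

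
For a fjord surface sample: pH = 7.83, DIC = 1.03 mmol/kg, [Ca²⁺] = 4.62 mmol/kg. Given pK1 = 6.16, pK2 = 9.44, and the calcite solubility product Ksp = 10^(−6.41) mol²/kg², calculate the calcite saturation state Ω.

Ω = 0.287

α₂ = 1 / (1 + [H⁺]/K2 + [H⁺]²/(K1K2)) = 1 / (1 + 10^+1.61 + 10^-0.06)
   = 1 / (1 + 40.738 + 0.87096) = 1/42.609 = 0.02347
[CO3²⁻] = α₂ × DIC = 0.02347 × 1.03 = 0.02417 mmol/kg
Ksp = 10^(−6.41) = 3.890×10^-7
Ω = [Ca²⁺][CO3²⁻]/Ksp = (4.62×10^-3)(2.417×10^-5) / 3.890×10^-7 = 0.287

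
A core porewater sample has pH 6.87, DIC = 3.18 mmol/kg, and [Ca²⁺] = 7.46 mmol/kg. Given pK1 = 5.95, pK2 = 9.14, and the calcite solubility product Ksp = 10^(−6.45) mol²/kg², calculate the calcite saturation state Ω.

α₂ = 1 / (1 + [H⁺]/K2 + [H⁺]²/(K1K2)) = 1 / (1 + 10^+2.27 + 10^+1.35)
   = 1 / (1 + 186.21 + 22.387) = 1/209.60 = 0.004771
[CO3²⁻] = α₂ × DIC = 0.004771 × 3.18 = 0.01517 mmol/kg = 15.17 μmol/kg
Ksp = 10^(−6.45) = 3.548×10^-7
Ω = [Ca²⁺][CO3²⁻]/Ksp = (7.46×10^-3)(1.517×10^-5) / 3.548×10^-7 = 0.319

Ω = 0.319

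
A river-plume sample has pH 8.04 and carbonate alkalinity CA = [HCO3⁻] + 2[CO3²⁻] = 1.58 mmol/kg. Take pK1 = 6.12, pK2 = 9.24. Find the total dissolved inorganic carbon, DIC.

CA = [HCO3⁻] + 2[CO3²⁻] = (α₁ + 2α₂)·DIC
At pH 8.04: [H⁺]/K1 = 10^-1.92 = 0.012023, K2/[H⁺] = 10^-1.20 = 0.063096
α₁ = 1/(1 + 0.012023 + 0.063096) = 1/1.0751 = 0.9301; α₂ = α₁·K2/[H⁺] = 0.05869
α₁ + 2α₂ = 1.0475
DIC = CA / (α₁ + 2α₂) = 1.58 / 1.0475 = 1.51 mmol/kg

DIC = 1.51 mmol/kg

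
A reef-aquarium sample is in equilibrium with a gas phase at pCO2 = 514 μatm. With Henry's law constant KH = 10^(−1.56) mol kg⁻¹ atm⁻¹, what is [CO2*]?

KH = 10^(−1.56) = 2.754×10^-2 mol kg⁻¹ atm⁻¹
[CO2*] = KH · pCO2 = 2.754×10^-2 × 514×10^-6 atm = 1.42×10^-5 mol/kg

[CO2*] = 14.2 μmol/kg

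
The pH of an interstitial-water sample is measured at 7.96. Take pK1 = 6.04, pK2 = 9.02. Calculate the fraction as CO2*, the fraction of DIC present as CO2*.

α₀ = 1 / (1 + K1/[H⁺] + K1K2/[H⁺]²) = 1 / (1 + 10^+1.92 + 10^+0.86)
   = 1 / (1 + 83.176 + 7.2444) = 1/91.421 = 0.01094

α₀ = 0.0109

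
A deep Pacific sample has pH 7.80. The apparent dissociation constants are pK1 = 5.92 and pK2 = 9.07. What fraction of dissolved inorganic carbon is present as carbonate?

α₂ = 0.0503

α₂ = 1 / (1 + [H⁺]/K2 + [H⁺]²/(K1K2)) = 1 / (1 + 10^+1.27 + 10^-0.61)
   = 1 / (1 + 18.621 + 0.24547) = 1/19.866 = 0.05034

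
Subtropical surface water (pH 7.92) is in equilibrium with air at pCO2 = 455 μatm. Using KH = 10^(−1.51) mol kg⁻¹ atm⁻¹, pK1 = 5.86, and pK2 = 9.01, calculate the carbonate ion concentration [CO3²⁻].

[CO3²⁻] = 0.131 mmol/kg

[CO2*] = KH · pCO2 = 10^(−1.51) × 455×10^-6 = 1.406×10^-5 mol/kg
α₀ = 1/(1 + K1/[H⁺] + K1K2/[H⁺]²) = 1/(1 + 10^+2.06 + 10^+0.97) = 0.007991
DIC = [CO2*]/α₀ = 1.406×10^-5 / 0.007991 = 1.760 mmol/kg
[CO3²⁻] = α₂·DIC; α₂ = 0.07457, so [CO3²⁻] = 0.07457 × 1.760 = 0.131 mmol/kg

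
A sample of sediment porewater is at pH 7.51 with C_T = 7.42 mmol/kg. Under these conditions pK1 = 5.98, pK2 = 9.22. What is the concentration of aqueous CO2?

α₀ = 1 / (1 + K1/[H⁺] + K1K2/[H⁺]²) = 1 / (1 + 10^+1.53 + 10^-0.18)
   = 1 / (1 + 33.884 + 0.66069) = 1/35.545 = 0.02813
[CO2*] = α₀ × DIC = 0.02813 × 7.42 = 0.209 mmol/kg

[CO2*] = 0.209 mmol/kg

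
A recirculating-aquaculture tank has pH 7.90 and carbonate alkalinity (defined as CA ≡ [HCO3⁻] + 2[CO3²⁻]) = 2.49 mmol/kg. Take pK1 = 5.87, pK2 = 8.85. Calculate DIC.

CA = [HCO3⁻] + 2[CO3²⁻] = (α₁ + 2α₂)·DIC
At pH 7.90: [H⁺]/K1 = 10^-2.03 = 0.0093325, K2/[H⁺] = 10^-0.95 = 0.11220
α₁ = 1/(1 + 0.0093325 + 0.11220) = 1/1.1215 = 0.8916; α₂ = α₁·K2/[H⁺] = 0.1000
α₁ + 2α₂ = 1.0917
DIC = CA / (α₁ + 2α₂) = 2.49 / 1.0917 = 2.28 mmol/kg

DIC = 2.28 mmol/kg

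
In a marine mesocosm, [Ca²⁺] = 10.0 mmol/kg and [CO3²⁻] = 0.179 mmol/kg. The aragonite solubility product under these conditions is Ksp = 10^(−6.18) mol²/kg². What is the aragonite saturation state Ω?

Ω = 2.71

Ksp = 10^(−6.18) = 6.607×10^-7
Ω = [Ca²⁺][CO3²⁻]/Ksp = (10.0×10^-3)(0.179×10^-3) / 6.607×10^-7 = 2.71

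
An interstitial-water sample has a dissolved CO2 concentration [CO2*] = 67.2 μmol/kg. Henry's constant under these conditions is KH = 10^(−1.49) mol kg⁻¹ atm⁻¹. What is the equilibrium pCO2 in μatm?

pCO2 = 2080 μatm

KH = 10^(−1.49) = 3.236×10^-2 mol kg⁻¹ atm⁻¹
pCO2 = [CO2*]/KH = 67.2×10^-6 / 3.236×10^-2 = 2.08×10^-3 atm = 2080 μatm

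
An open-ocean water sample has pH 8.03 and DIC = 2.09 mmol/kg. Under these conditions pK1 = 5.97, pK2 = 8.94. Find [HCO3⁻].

[HCO3⁻] = 1.85 mmol/kg

α₁ = 1 / (1 + [H⁺]/K1 + K2/[H⁺]) = 1 / (1 + 10^-2.06 + 10^-0.91)
   = 1 / (1 + 0.0087096 + 0.12303) = 1/1.1317 = 0.8836
[HCO3⁻] = α₁ × DIC = 0.8836 × 2.09 = 1.85 mmol/kg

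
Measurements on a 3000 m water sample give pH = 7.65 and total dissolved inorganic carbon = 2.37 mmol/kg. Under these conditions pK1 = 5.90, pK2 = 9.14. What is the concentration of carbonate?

[CO3²⁻] = 0.0730 mmol/kg

α₂ = 1 / (1 + [H⁺]/K2 + [H⁺]²/(K1K2)) = 1 / (1 + 10^+1.49 + 10^-0.26)
   = 1 / (1 + 30.903 + 0.54954) = 1/32.452 = 0.03081
[CO3²⁻] = α₂ × DIC = 0.03081 × 2.37 = 0.0730 mmol/kg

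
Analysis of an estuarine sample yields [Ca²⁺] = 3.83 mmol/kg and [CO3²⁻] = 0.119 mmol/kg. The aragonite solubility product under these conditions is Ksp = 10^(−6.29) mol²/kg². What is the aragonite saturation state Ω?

Ksp = 10^(−6.29) = 5.129×10^-7
Ω = [Ca²⁺][CO3²⁻]/Ksp = (3.83×10^-3)(0.119×10^-3) / 5.129×10^-7 = 0.889

Ω = 0.889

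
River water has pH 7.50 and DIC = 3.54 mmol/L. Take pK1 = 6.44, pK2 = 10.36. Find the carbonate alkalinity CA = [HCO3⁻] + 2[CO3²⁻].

CA = [HCO3⁻] + 2[CO3²⁻] = (α₁ + 2α₂)·DIC
At pH 7.50: [H⁺]/K1 = 10^-1.06 = 0.087096, K2/[H⁺] = 10^-2.86 = 0.0013804
α₁ = 1/(1 + 0.087096 + 0.0013804) = 1/1.0885 = 0.9187; α₂ = α₁·K2/[H⁺] = 0.001268
α₁ + 2α₂ = 0.9213
CA = 0.9213 × 3.54 = 3.26 mmol/L

CA = 3.26 mmol/L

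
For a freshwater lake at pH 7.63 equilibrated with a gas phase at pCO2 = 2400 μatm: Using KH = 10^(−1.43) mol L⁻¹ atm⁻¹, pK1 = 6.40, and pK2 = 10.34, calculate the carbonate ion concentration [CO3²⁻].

[CO2*] = KH · pCO2 = 10^(−1.43) × 2400×10^-6 = 8.917×10^-5 mol/L
α₀ = 1/(1 + K1/[H⁺] + K1K2/[H⁺]²) = 1/(1 + 10^+1.23 + 10^-1.48) = 0.05551
DIC = [CO2*]/α₀ = 8.917×10^-5 / 0.05551 = 1.606 mmol/L
[CO3²⁻] = α₂·DIC; α₂ = 0.001838, so [CO3²⁻] = 0.001838 × 1.606 = 0.00295 mmol/L = 2.95 μmol/L

[CO3²⁻] = 2.95 μmol/L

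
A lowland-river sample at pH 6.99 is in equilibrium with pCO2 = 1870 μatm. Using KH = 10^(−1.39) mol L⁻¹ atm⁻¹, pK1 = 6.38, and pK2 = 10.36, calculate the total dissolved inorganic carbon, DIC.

DIC = 0.387 mmol/L

[CO2*] = KH · pCO2 = 10^(−1.39) × 1870×10^-6 = 7.618×10^-5 mol/L
α₀ = 1/(1 + K1/[H⁺] + K1K2/[H⁺]²) = 1/(1 + 10^+0.61 + 10^-2.76) = 0.1970
DIC = [CO2*]/α₀ = 7.618×10^-5 / 0.1970 = 0.387 mmol/L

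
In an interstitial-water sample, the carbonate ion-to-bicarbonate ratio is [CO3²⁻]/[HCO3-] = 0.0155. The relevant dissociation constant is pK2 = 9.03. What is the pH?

pH = 7.22

From K2 = [H⁺][CO3²⁻]/[HCO3-]:  pH = pK2 + log₁₀([CO3²⁻]/[HCO3-])
log₁₀(0.0155) = -1.810
pH = 9.03 + (-1.810) = 7.22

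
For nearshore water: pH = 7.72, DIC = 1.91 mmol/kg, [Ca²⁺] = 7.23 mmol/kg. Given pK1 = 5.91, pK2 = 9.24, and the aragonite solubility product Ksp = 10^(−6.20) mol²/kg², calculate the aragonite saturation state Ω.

Ω = 0.632

α₂ = 1 / (1 + [H⁺]/K2 + [H⁺]²/(K1K2)) = 1 / (1 + 10^+1.52 + 10^-0.29)
   = 1 / (1 + 33.113 + 0.51286) = 1/34.626 = 0.02888
[CO3²⁻] = α₂ × DIC = 0.02888 × 1.91 = 0.05516 mmol/kg
Ksp = 10^(−6.20) = 6.310×10^-7
Ω = [Ca²⁺][CO3²⁻]/Ksp = (7.23×10^-3)(5.516×10^-5) / 6.310×10^-7 = 0.632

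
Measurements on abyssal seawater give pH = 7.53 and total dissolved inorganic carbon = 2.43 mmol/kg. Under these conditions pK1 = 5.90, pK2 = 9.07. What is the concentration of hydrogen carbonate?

α₁ = 1 / (1 + [H⁺]/K1 + K2/[H⁺]) = 1 / (1 + 10^-1.63 + 10^-1.54)
   = 1 / (1 + 0.023442 + 0.028840) = 1/1.0523 = 0.9503
[HCO3⁻] = α₁ × DIC = 0.9503 × 2.43 = 2.31 mmol/kg

[HCO3⁻] = 2.31 mmol/kg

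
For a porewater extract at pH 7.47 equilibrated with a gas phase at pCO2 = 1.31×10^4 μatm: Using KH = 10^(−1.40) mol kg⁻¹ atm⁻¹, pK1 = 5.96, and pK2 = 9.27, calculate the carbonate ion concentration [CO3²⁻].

[CO2*] = KH · pCO2 = 10^(−1.40) × 1.31×10^4×10^-6 = 5.215×10^-4 mol/kg
α₀ = 1/(1 + K1/[H⁺] + K1K2/[H⁺]²) = 1/(1 + 10^+1.51 + 10^-0.29) = 0.02952
DIC = [CO2*]/α₀ = 5.215×10^-4 / 0.02952 = 17.67 mmol/kg
[CO3²⁻] = α₂·DIC; α₂ = 0.01514, so [CO3²⁻] = 0.01514 × 17.67 = 0.267 mmol/kg

[CO3²⁻] = 0.267 mmol/kg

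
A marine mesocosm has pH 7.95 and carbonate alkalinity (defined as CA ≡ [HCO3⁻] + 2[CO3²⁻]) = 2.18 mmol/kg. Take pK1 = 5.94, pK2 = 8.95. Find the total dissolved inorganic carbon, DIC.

DIC = 2.02 mmol/kg

CA = [HCO3⁻] + 2[CO3²⁻] = (α₁ + 2α₂)·DIC
At pH 7.95: [H⁺]/K1 = 10^-2.01 = 0.0097724, K2/[H⁺] = 10^-1.00 = 0.10000
α₁ = 1/(1 + 0.0097724 + 0.10000) = 1/1.1098 = 0.9011; α₂ = α₁·K2/[H⁺] = 0.09011
α₁ + 2α₂ = 1.0813
DIC = CA / (α₁ + 2α₂) = 2.18 / 1.0813 = 2.02 mmol/kg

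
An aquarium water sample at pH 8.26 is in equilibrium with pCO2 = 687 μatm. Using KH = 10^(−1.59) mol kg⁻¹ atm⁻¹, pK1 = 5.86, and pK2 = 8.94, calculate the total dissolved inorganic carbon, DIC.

DIC = 5.38 mmol/kg

[CO2*] = KH · pCO2 = 10^(−1.59) × 687×10^-6 = 1.766×10^-5 mol/kg
α₀ = 1/(1 + K1/[H⁺] + K1K2/[H⁺]²) = 1/(1 + 10^+2.40 + 10^+1.72) = 0.003282
DIC = [CO2*]/α₀ = 1.766×10^-5 / 0.003282 = 5.38 mmol/kg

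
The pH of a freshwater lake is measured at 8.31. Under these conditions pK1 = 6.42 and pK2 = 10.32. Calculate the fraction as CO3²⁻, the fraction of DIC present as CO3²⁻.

α₂ = 0.00956

α₂ = 1 / (1 + [H⁺]/K2 + [H⁺]²/(K1K2)) = 1 / (1 + 10^+2.01 + 10^+0.12)
   = 1 / (1 + 102.33 + 1.3183) = 1/104.65 = 0.009556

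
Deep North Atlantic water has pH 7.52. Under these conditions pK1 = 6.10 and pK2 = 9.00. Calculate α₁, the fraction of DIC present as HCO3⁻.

α₁ = 0.934

α₁ = 1 / (1 + [H⁺]/K1 + K2/[H⁺]) = 1 / (1 + 10^-1.42 + 10^-1.48)
   = 1 / (1 + 0.038019 + 0.033113) = 1/1.0711 = 0.9336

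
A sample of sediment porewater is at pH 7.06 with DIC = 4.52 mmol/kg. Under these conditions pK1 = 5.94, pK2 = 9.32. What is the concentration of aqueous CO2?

α₀ = 1 / (1 + K1/[H⁺] + K1K2/[H⁺]²) = 1 / (1 + 10^+1.12 + 10^-1.14)
   = 1 / (1 + 13.183 + 0.072444) = 1/14.255 = 0.07015
[CO2*] = α₀ × DIC = 0.07015 × 4.52 = 0.317 mmol/kg

[CO2*] = 0.317 mmol/kg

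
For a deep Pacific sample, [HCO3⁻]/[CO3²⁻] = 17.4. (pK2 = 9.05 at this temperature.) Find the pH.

pH = 7.81

From K2 = [H⁺][CO3²⁻]/[HCO3⁻]:  pH = pK2 − log₁₀([HCO3⁻]/[CO3²⁻])
log₁₀(17.4) = +1.241
pH = 9.05 − (+1.241) = 7.81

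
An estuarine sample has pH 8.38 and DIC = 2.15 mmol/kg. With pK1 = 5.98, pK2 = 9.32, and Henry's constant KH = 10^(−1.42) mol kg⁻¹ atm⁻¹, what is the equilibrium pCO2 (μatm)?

pCO2 = 201 μatm

α₀ = 1 / (1 + K1/[H⁺] + K1K2/[H⁺]²) = 1 / (1 + 10^+2.40 + 10^+1.46)
   = 1 / (1 + 251.19 + 28.840) = 1/281.03 = 0.003558
[CO2*] = α₀ × DIC = 0.003558 × 2.15 = 0.007650 mmol/kg = 7.650 μmol/kg
pCO2 = [CO2*]/KH = 7.650×10^-6 / 3.802×10^-2 = 201 μatm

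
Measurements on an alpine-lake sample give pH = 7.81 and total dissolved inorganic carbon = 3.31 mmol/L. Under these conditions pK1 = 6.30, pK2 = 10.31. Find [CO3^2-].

α₂ = 1 / (1 + [H⁺]/K2 + [H⁺]²/(K1K2)) = 1 / (1 + 10^+2.50 + 10^+0.99)
   = 1 / (1 + 316.23 + 9.7724) = 1/327.00 = 0.003058
[CO3²⁻] = α₂ × DIC = 0.003058 × 3.31 = 0.0101 mmol/L = 10.1 μmol/L

[CO3²⁻] = 10.1 μmol/L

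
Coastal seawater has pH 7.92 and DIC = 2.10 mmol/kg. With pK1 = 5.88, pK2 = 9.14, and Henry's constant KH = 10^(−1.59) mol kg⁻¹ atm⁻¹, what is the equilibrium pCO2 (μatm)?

pCO2 = 697 μatm

α₀ = 1 / (1 + K1/[H⁺] + K1K2/[H⁺]²) = 1 / (1 + 10^+2.04 + 10^+0.82)
   = 1 / (1 + 109.65 + 6.6069) = 1/117.25 = 0.008528
[CO2*] = α₀ × DIC = 0.008528 × 2.10 = 0.01791 mmol/kg = 17.91 μmol/kg
pCO2 = [CO2*]/KH = 1.791×10^-5 / 2.570×10^-2 = 697 μatm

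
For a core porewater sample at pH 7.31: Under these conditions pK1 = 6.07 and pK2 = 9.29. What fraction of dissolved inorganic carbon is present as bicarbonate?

α₁ = 1 / (1 + [H⁺]/K1 + K2/[H⁺]) = 1 / (1 + 10^-1.24 + 10^-1.98)
   = 1 / (1 + 0.057544 + 0.010471) = 1/1.0680 = 0.9363

α₁ = 0.936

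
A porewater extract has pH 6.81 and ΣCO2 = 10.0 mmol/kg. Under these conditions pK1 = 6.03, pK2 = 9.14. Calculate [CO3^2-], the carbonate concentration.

α₂ = 1 / (1 + [H⁺]/K2 + [H⁺]²/(K1K2)) = 1 / (1 + 10^+2.33 + 10^+1.55)
   = 1 / (1 + 213.80 + 35.481) = 1/250.28 = 0.003996
[CO3²⁻] = α₂ × DIC = 0.003996 × 10.0 = 0.0400 mmol/kg

[CO3²⁻] = 0.0400 mmol/kg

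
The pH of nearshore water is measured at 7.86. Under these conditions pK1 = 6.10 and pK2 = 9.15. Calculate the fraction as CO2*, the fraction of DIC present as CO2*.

α₀ = 1 / (1 + K1/[H⁺] + K1K2/[H⁺]²) = 1 / (1 + 10^+1.76 + 10^+0.47)
   = 1 / (1 + 57.544 + 2.9512) = 1/61.495 = 0.01626

α₀ = 0.0163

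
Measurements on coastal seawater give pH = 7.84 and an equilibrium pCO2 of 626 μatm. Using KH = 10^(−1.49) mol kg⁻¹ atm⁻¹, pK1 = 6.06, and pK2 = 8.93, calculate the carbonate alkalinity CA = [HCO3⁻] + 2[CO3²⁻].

[CO2*] = KH · pCO2 = 10^(−1.49) × 626×10^-6 = 2.026×10^-5 mol/kg
α₀ = 1/(1 + K1/[H⁺] + K1K2/[H⁺]²) = 1/(1 + 10^+1.78 + 10^+0.69) = 0.01512
DIC = [CO2*]/α₀ = 2.026×10^-5 / 0.01512 = 1.340 mmol/kg
CA = (α₁ + 2α₂)·DIC = (0.9108 + 2×0.07404) × 1.340 = 1.42 mmol/kg

CA = 1.42 mmol/kg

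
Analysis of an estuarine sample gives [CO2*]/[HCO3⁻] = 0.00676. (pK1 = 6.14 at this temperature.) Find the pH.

pH = 8.31

From K1 = [H⁺][HCO3⁻]/[CO2*]:  pH = pK1 − log₁₀([CO2*]/[HCO3⁻])
log₁₀(0.00676) = -2.170
pH = 6.14 − (-2.170) = 8.31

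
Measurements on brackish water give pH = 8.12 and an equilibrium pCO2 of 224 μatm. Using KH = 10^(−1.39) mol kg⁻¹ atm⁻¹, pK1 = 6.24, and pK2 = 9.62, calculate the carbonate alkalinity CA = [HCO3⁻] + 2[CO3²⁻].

CA = 0.736 mmol/kg

[CO2*] = KH · pCO2 = 10^(−1.39) × 224×10^-6 = 9.125×10^-6 mol/kg
α₀ = 1/(1 + K1/[H⁺] + K1K2/[H⁺]²) = 1/(1 + 10^+1.88 + 10^+0.38) = 0.01262
DIC = [CO2*]/α₀ = 9.125×10^-6 / 0.01262 = 0.7232 mmol/kg
CA = (α₁ + 2α₂)·DIC = (0.9571 + 2×0.03027) × 0.7232 = 0.736 mmol/kg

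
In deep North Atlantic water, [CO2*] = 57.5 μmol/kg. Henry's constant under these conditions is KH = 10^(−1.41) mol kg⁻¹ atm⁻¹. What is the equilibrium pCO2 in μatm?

KH = 10^(−1.41) = 3.890×10^-2 mol kg⁻¹ atm⁻¹
pCO2 = [CO2*]/KH = 57.5×10^-6 / 3.890×10^-2 = 1.48×10^-3 atm = 1480 μatm

pCO2 = 1480 μatm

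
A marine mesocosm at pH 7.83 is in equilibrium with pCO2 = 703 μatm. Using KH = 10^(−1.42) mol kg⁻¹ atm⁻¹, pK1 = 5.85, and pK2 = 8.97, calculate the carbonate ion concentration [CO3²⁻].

[CO3²⁻] = 0.185 mmol/kg

[CO2*] = KH · pCO2 = 10^(−1.42) × 703×10^-6 = 2.673×10^-5 mol/kg
α₀ = 1/(1 + K1/[H⁺] + K1K2/[H⁺]²) = 1/(1 + 10^+1.98 + 10^+0.84) = 0.009670
DIC = [CO2*]/α₀ = 2.673×10^-5 / 0.009670 = 2.764 mmol/kg
[CO3²⁻] = α₂·DIC; α₂ = 0.06690, so [CO3²⁻] = 0.06690 × 2.764 = 0.185 mmol/kg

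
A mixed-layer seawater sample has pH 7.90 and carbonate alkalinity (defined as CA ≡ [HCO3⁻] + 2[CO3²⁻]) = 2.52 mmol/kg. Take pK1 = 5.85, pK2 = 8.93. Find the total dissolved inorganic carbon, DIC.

CA = [HCO3⁻] + 2[CO3²⁻] = (α₁ + 2α₂)·DIC
At pH 7.90: [H⁺]/K1 = 10^-2.05 = 0.0089125, K2/[H⁺] = 10^-1.03 = 0.093325
α₁ = 1/(1 + 0.0089125 + 0.093325) = 1/1.1022 = 0.9072; α₂ = α₁·K2/[H⁺] = 0.08467
α₁ + 2α₂ = 1.0766
DIC = CA / (α₁ + 2α₂) = 2.52 / 1.0766 = 2.34 mmol/kg

DIC = 2.34 mmol/kg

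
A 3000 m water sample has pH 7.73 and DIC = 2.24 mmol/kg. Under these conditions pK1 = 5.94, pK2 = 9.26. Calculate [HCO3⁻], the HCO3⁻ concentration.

α₁ = 1 / (1 + [H⁺]/K1 + K2/[H⁺]) = 1 / (1 + 10^-1.79 + 10^-1.53)
   = 1 / (1 + 0.016218 + 0.029512) = 1/1.0457 = 0.9563
[HCO3⁻] = α₁ × DIC = 0.9563 × 2.24 = 2.14 mmol/kg

[HCO3⁻] = 2.14 mmol/kg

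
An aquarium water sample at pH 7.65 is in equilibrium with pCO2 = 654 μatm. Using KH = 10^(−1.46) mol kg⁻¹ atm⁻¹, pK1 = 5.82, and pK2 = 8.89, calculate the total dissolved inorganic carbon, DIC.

[CO2*] = KH · pCO2 = 10^(−1.46) × 654×10^-6 = 2.268×10^-5 mol/kg
α₀ = 1/(1 + K1/[H⁺] + K1K2/[H⁺]²) = 1/(1 + 10^+1.83 + 10^+0.59) = 0.01379
DIC = [CO2*]/α₀ = 2.268×10^-5 / 0.01379 = 1.64 mmol/kg

DIC = 1.64 mmol/kg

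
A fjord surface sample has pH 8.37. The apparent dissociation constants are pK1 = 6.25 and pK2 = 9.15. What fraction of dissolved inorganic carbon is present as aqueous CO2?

α₀ = 1 / (1 + K1/[H⁺] + K1K2/[H⁺]²) = 1 / (1 + 10^+2.12 + 10^+1.34)
   = 1 / (1 + 131.83 + 21.878) = 1/154.70 = 0.006464

α₀ = 0.00646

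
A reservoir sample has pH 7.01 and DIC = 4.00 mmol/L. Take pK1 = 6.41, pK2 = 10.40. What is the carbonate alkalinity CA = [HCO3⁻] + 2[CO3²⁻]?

CA = 3.20 mmol/L

CA = [HCO3⁻] + 2[CO3²⁻] = (α₁ + 2α₂)·DIC
At pH 7.01: [H⁺]/K1 = 10^-0.60 = 0.25119, K2/[H⁺] = 10^-3.39 = 0.00040738
α₁ = 1/(1 + 0.25119 + 0.00040738) = 1/1.2516 = 0.7990; α₂ = α₁·K2/[H⁺] = 0.0003255
α₁ + 2α₂ = 0.7996
CA = 0.7996 × 4.00 = 3.20 mmol/L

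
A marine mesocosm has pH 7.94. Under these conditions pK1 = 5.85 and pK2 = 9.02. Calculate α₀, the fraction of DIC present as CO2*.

α₀ = 0.00745

α₀ = 1 / (1 + K1/[H⁺] + K1K2/[H⁺]²) = 1 / (1 + 10^+2.09 + 10^+1.01)
   = 1 / (1 + 123.03 + 10.233) = 1/134.26 = 0.007448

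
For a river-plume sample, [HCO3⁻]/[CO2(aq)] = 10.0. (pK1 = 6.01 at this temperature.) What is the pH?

pH = 7.01

From K1 = [H⁺][HCO3⁻]/[CO2(aq)]:  pH = pK1 + log₁₀([HCO3⁻]/[CO2(aq)])
log₁₀(10.0) = +1.000
pH = 6.01 + (+1.000) = 7.01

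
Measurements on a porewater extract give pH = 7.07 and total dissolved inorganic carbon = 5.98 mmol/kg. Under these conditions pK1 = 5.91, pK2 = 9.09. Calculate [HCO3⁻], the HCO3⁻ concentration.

[HCO3⁻] = 5.54 mmol/kg

α₁ = 1 / (1 + [H⁺]/K1 + K2/[H⁺]) = 1 / (1 + 10^-1.16 + 10^-2.02)
   = 1 / (1 + 0.069183 + 0.0095499) = 1/1.0787 = 0.9270
[HCO3⁻] = α₁ × DIC = 0.9270 × 5.98 = 5.54 mmol/kg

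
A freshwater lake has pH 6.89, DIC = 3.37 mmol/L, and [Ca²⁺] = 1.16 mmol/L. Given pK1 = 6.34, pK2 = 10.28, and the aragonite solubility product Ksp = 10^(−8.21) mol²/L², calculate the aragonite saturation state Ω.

α₂ = 1 / (1 + [H⁺]/K2 + [H⁺]²/(K1K2)) = 1 / (1 + 10^+3.39 + 10^+2.84)
   = 1 / (1 + 2454.7 + 691.83) = 1/3147.5 = 0.0003177
[CO3²⁻] = α₂ × DIC = 0.0003177 × 3.37 = 0.001071 mmol/L = 1.071 μmol/L
Ksp = 10^(−8.21) = 6.166×10^-9
Ω = [Ca²⁺][CO3²⁻]/Ksp = (1.16×10^-3)(1.071×10^-6) / 6.166×10^-9 = 0.201

Ω = 0.201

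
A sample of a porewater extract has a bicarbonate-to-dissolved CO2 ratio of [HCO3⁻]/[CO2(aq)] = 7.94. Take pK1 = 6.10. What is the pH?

From K1 = [H⁺][HCO3⁻]/[CO2(aq)]:  pH = pK1 + log₁₀([HCO3⁻]/[CO2(aq)])
log₁₀(7.94) = +0.900
pH = 6.10 + (+0.900) = 7.00

pH = 7.00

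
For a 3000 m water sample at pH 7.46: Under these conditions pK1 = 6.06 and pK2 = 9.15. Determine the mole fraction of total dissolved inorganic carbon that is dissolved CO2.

α₀ = 1 / (1 + K1/[H⁺] + K1K2/[H⁺]²) = 1 / (1 + 10^+1.40 + 10^-0.29)
   = 1 / (1 + 25.119 + 0.51286) = 1/26.632 = 0.03755

α₀ = 0.0375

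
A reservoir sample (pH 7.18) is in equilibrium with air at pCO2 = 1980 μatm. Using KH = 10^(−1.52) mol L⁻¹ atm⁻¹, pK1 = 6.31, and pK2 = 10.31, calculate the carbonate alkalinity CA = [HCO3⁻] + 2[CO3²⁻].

CA = 0.444 mmol/L

[CO2*] = KH · pCO2 = 10^(−1.52) × 1980×10^-6 = 5.980×10^-5 mol/L
α₀ = 1/(1 + K1/[H⁺] + K1K2/[H⁺]²) = 1/(1 + 10^+0.87 + 10^-2.26) = 0.1188
DIC = [CO2*]/α₀ = 5.980×10^-5 / 0.1188 = 0.5034 mmol/L
CA = (α₁ + 2α₂)·DIC = (0.8806 + 2×0.0006528) × 0.5034 = 0.444 mmol/L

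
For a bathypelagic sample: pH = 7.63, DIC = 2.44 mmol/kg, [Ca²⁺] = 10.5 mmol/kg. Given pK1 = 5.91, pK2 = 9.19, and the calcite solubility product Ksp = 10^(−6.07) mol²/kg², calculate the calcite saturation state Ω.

Ω = 0.792

α₂ = 1 / (1 + [H⁺]/K2 + [H⁺]²/(K1K2)) = 1 / (1 + 10^+1.56 + 10^-0.16)
   = 1 / (1 + 36.308 + 0.69183) = 1/38.000 = 0.02632
[CO3²⁻] = α₂ × DIC = 0.02632 × 2.44 = 0.06421 mmol/kg
Ksp = 10^(−6.07) = 8.511×10^-7
Ω = [Ca²⁺][CO3²⁻]/Ksp = (10.5×10^-3)(6.421×10^-5) / 8.511×10^-7 = 0.792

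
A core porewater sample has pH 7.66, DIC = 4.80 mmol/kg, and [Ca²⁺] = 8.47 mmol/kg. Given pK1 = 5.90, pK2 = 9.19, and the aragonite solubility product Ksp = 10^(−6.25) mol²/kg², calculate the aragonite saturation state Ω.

Ω = 2.04

α₂ = 1 / (1 + [H⁺]/K2 + [H⁺]²/(K1K2)) = 1 / (1 + 10^+1.53 + 10^-0.23)
   = 1 / (1 + 33.884 + 0.58884) = 1/35.473 = 0.02819
[CO3²⁻] = α₂ × DIC = 0.02819 × 4.80 = 0.1353 mmol/kg
Ksp = 10^(−6.25) = 5.623×10^-7
Ω = [Ca²⁺][CO3²⁻]/Ksp = (8.47×10^-3)(1.353×10^-4) / 5.623×10^-7 = 2.04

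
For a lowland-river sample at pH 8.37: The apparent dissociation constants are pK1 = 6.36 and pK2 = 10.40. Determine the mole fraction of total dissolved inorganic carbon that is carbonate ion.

α₂ = 1 / (1 + [H⁺]/K2 + [H⁺]²/(K1K2)) = 1 / (1 + 10^+2.03 + 10^+0.02)
   = 1 / (1 + 107.15 + 1.0471) = 1/109.20 = 0.009158

α₂ = 0.00916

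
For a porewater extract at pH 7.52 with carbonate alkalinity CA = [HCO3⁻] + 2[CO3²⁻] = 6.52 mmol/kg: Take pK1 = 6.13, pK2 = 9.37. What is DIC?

DIC = 6.69 mmol/kg

CA = [HCO3⁻] + 2[CO3²⁻] = (α₁ + 2α₂)·DIC
At pH 7.52: [H⁺]/K1 = 10^-1.39 = 0.040738, K2/[H⁺] = 10^-1.85 = 0.014125
α₁ = 1/(1 + 0.040738 + 0.014125) = 1/1.0549 = 0.9480; α₂ = α₁·K2/[H⁺] = 0.01339
α₁ + 2α₂ = 0.9748
DIC = CA / (α₁ + 2α₂) = 6.52 / 0.9748 = 6.69 mmol/kg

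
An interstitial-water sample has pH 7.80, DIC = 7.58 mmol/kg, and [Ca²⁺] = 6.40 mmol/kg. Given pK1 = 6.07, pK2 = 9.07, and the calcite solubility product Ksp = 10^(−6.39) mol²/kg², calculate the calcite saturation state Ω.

Ω = 5.96

α₂ = 1 / (1 + [H⁺]/K2 + [H⁺]²/(K1K2)) = 1 / (1 + 10^+1.27 + 10^-0.46)
   = 1 / (1 + 18.621 + 0.34674) = 1/19.968 = 0.05008
[CO3²⁻] = α₂ × DIC = 0.05008 × 7.58 = 0.3796 mmol/kg
Ksp = 10^(−6.39) = 4.074×10^-7
Ω = [Ca²⁺][CO3²⁻]/Ksp = (6.40×10^-3)(3.796×10^-4) / 4.074×10^-7 = 5.96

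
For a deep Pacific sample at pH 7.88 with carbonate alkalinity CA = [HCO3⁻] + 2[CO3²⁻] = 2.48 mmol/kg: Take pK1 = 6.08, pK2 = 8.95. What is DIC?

DIC = 2.33 mmol/kg

CA = [HCO3⁻] + 2[CO3²⁻] = (α₁ + 2α₂)·DIC
At pH 7.88: [H⁺]/K1 = 10^-1.80 = 0.015849, K2/[H⁺] = 10^-1.07 = 0.085114
α₁ = 1/(1 + 0.015849 + 0.085114) = 1/1.1010 = 0.9083; α₂ = α₁·K2/[H⁺] = 0.07731
α₁ + 2α₂ = 1.0629
DIC = CA / (α₁ + 2α₂) = 2.48 / 1.0629 = 2.33 mmol/kg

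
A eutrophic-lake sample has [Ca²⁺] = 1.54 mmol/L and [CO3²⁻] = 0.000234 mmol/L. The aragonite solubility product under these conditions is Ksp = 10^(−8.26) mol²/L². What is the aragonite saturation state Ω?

Ksp = 10^(−8.26) = 5.495×10^-9
Ω = [Ca²⁺][CO3²⁻]/Ksp = (1.54×10^-3)(0.000234×10^-3) / 5.495×10^-9 = 0.0656

Ω = 0.0656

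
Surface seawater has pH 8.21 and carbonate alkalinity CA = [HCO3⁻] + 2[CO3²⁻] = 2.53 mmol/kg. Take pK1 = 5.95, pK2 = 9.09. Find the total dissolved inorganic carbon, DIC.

DIC = 2.28 mmol/kg

CA = [HCO3⁻] + 2[CO3²⁻] = (α₁ + 2α₂)·DIC
At pH 8.21: [H⁺]/K1 = 10^-2.26 = 0.0054954, K2/[H⁺] = 10^-0.88 = 0.13183
α₁ = 1/(1 + 0.0054954 + 0.13183) = 1/1.1373 = 0.8793; α₂ = α₁·K2/[H⁺] = 0.1159
α₁ + 2α₂ = 1.1111
DIC = CA / (α₁ + 2α₂) = 2.53 / 1.1111 = 2.28 mmol/kg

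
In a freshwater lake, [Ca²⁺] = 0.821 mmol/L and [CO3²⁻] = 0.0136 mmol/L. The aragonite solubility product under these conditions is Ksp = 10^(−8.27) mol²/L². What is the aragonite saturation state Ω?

Ksp = 10^(−8.27) = 5.370×10^-9
Ω = [Ca²⁺][CO3²⁻]/Ksp = (0.821×10^-3)(0.0136×10^-3) / 5.370×10^-9 = 2.08

Ω = 2.08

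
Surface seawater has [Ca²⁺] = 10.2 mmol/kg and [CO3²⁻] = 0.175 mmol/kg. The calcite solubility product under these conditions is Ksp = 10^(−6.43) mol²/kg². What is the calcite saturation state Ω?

Ksp = 10^(−6.43) = 3.715×10^-7
Ω = [Ca²⁺][CO3²⁻]/Ksp = (10.2×10^-3)(0.175×10^-3) / 3.715×10^-7 = 4.80

Ω = 4.80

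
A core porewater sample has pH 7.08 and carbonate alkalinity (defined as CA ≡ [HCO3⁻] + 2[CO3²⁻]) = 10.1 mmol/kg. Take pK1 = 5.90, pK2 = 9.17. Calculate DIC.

DIC = 10.7 mmol/kg

CA = [HCO3⁻] + 2[CO3²⁻] = (α₁ + 2α₂)·DIC
At pH 7.08: [H⁺]/K1 = 10^-1.18 = 0.066069, K2/[H⁺] = 10^-2.09 = 0.0081283
α₁ = 1/(1 + 0.066069 + 0.0081283) = 1/1.0742 = 0.9309; α₂ = α₁·K2/[H⁺] = 0.007567
α₁ + 2α₂ = 0.9461
DIC = CA / (α₁ + 2α₂) = 10.1 / 0.9461 = 10.7 mmol/kg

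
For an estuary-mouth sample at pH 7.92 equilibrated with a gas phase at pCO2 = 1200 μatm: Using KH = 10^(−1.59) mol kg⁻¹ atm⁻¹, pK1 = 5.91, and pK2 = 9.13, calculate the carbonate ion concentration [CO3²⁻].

[CO3²⁻] = 0.195 mmol/kg

[CO2*] = KH · pCO2 = 10^(−1.59) × 1200×10^-6 = 3.084×10^-5 mol/kg
α₀ = 1/(1 + K1/[H⁺] + K1K2/[H⁺]²) = 1/(1 + 10^+2.01 + 10^+0.80) = 0.009121
DIC = [CO2*]/α₀ = 3.084×10^-5 / 0.009121 = 3.382 mmol/kg
[CO3²⁻] = α₂·DIC; α₂ = 0.05755, so [CO3²⁻] = 0.05755 × 3.382 = 0.195 mmol/kg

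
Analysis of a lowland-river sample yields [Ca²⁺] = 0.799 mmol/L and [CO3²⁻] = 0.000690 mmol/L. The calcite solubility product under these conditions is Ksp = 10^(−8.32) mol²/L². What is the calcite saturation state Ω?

Ksp = 10^(−8.32) = 4.786×10^-9
Ω = [Ca²⁺][CO3²⁻]/Ksp = (0.799×10^-3)(0.000690×10^-3) / 4.786×10^-9 = 0.115

Ω = 0.115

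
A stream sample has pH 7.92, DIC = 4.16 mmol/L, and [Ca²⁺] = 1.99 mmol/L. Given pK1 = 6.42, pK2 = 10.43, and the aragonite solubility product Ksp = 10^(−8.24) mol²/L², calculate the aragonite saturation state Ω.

α₂ = 1 / (1 + [H⁺]/K2 + [H⁺]²/(K1K2)) = 1 / (1 + 10^+2.51 + 10^+1.01)
   = 1 / (1 + 323.59 + 10.233) = 1/334.83 = 0.002987
[CO3²⁻] = α₂ × DIC = 0.002987 × 4.16 = 0.01242 mmol/L = 12.42 μmol/L
Ksp = 10^(−8.24) = 5.754×10^-9
Ω = [Ca²⁺][CO3²⁻]/Ksp = (1.99×10^-3)(1.242×10^-5) / 5.754×10^-9 = 4.30

Ω = 4.30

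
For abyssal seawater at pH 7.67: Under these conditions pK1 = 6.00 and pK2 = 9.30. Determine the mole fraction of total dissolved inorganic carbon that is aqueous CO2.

α₀ = 1 / (1 + K1/[H⁺] + K1K2/[H⁺]²) = 1 / (1 + 10^+1.67 + 10^+0.04)
   = 1 / (1 + 46.774 + 1.0965) = 1/48.870 = 0.02046

α₀ = 0.0205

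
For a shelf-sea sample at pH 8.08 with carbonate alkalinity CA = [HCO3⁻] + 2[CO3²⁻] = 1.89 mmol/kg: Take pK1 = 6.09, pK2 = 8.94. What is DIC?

DIC = 1.70 mmol/kg

CA = [HCO3⁻] + 2[CO3²⁻] = (α₁ + 2α₂)·DIC
At pH 8.08: [H⁺]/K1 = 10^-1.99 = 0.010233, K2/[H⁺] = 10^-0.86 = 0.13804
α₁ = 1/(1 + 0.010233 + 0.13804) = 1/1.1483 = 0.8709; α₂ = α₁·K2/[H⁺] = 0.1202
α₁ + 2α₂ = 1.1113
DIC = CA / (α₁ + 2α₂) = 1.89 / 1.1113 = 1.70 mmol/kg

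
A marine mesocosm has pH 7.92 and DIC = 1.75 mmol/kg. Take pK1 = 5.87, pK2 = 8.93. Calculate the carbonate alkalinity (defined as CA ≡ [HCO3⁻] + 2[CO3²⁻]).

CA = 1.89 mmol/kg

CA = [HCO3⁻] + 2[CO3²⁻] = (α₁ + 2α₂)·DIC
At pH 7.92: [H⁺]/K1 = 10^-2.05 = 0.0089125, K2/[H⁺] = 10^-1.01 = 0.097724
α₁ = 1/(1 + 0.0089125 + 0.097724) = 1/1.1066 = 0.9036; α₂ = α₁·K2/[H⁺] = 0.08831
α₁ + 2α₂ = 1.0803
CA = 1.0803 × 1.75 = 1.89 mmol/kg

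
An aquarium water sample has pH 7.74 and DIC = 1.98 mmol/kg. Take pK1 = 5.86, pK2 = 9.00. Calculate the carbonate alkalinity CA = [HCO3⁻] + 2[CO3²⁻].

CA = 2.06 mmol/kg

CA = [HCO3⁻] + 2[CO3²⁻] = (α₁ + 2α₂)·DIC
At pH 7.74: [H⁺]/K1 = 10^-1.88 = 0.013183, K2/[H⁺] = 10^-1.26 = 0.054954
α₁ = 1/(1 + 0.013183 + 0.054954) = 1/1.0681 = 0.9362; α₂ = α₁·K2/[H⁺] = 0.05145
α₁ + 2α₂ = 1.0391
CA = 1.0391 × 1.98 = 2.06 mmol/kg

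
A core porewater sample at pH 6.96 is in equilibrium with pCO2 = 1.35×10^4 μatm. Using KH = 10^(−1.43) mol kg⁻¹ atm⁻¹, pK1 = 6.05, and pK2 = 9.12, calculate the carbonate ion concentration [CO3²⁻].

[CO2*] = KH · pCO2 = 10^(−1.43) × 1.35×10^4×10^-6 = 5.016×10^-4 mol/kg
α₀ = 1/(1 + K1/[H⁺] + K1K2/[H⁺]²) = 1/(1 + 10^+0.91 + 10^-1.25) = 0.1089
DIC = [CO2*]/α₀ = 5.016×10^-4 / 0.1089 = 4.607 mmol/kg
[CO3²⁻] = α₂·DIC; α₂ = 0.006123, so [CO3²⁻] = 0.006123 × 4.607 = 0.0282 mmol/kg

[CO3²⁻] = 0.0282 mmol/kg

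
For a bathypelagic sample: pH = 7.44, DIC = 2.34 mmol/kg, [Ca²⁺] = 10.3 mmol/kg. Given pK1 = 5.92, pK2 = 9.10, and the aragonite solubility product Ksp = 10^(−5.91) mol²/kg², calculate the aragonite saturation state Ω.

Ω = 0.407

α₂ = 1 / (1 + [H⁺]/K2 + [H⁺]²/(K1K2)) = 1 / (1 + 10^+1.66 + 10^+0.14)
   = 1 / (1 + 45.709 + 1.3804) = 1/48.089 = 0.02079
[CO3²⁻] = α₂ × DIC = 0.02079 × 2.34 = 0.04866 mmol/kg
Ksp = 10^(−5.91) = 1.230×10^-6
Ω = [Ca²⁺][CO3²⁻]/Ksp = (10.3×10^-3)(4.866×10^-5) / 1.230×10^-6 = 0.407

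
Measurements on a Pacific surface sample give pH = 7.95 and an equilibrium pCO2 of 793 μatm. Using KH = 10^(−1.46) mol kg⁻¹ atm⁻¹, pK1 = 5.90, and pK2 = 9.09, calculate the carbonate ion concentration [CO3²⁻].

[CO2*] = KH · pCO2 = 10^(−1.46) × 793×10^-6 = 2.750×10^-5 mol/kg
α₀ = 1/(1 + K1/[H⁺] + K1K2/[H⁺]²) = 1/(1 + 10^+2.05 + 10^+0.91) = 0.008242
DIC = [CO2*]/α₀ = 2.750×10^-5 / 0.008242 = 3.336 mmol/kg
[CO3²⁻] = α₂·DIC; α₂ = 0.06699, so [CO3²⁻] = 0.06699 × 3.336 = 0.223 mmol/kg

[CO3²⁻] = 0.223 mmol/kg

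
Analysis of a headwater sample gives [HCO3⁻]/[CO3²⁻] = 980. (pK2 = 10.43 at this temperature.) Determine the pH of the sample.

pH = 7.44

From K2 = [H⁺][CO3²⁻]/[HCO3⁻]:  pH = pK2 − log₁₀([HCO3⁻]/[CO3²⁻])
log₁₀(980) = +2.991
pH = 10.43 − (+2.991) = 7.44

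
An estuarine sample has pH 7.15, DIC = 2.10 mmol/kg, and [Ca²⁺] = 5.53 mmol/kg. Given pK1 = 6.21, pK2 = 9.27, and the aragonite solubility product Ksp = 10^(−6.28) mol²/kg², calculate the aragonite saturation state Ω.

α₂ = 1 / (1 + [H⁺]/K2 + [H⁺]²/(K1K2)) = 1 / (1 + 10^+2.12 + 10^+1.18)
   = 1 / (1 + 131.83 + 15.136) = 1/147.96 = 0.006759
[CO3²⁻] = α₂ × DIC = 0.006759 × 2.10 = 0.01419 mmol/kg = 14.19 μmol/kg
Ksp = 10^(−6.28) = 5.248×10^-7
Ω = [Ca²⁺][CO3²⁻]/Ksp = (5.53×10^-3)(1.419×10^-5) / 5.248×10^-7 = 0.150

Ω = 0.150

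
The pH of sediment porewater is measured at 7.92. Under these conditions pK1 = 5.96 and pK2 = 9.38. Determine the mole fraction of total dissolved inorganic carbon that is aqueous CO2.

α₀ = 1 / (1 + K1/[H⁺] + K1K2/[H⁺]²) = 1 / (1 + 10^+1.96 + 10^+0.50)
   = 1 / (1 + 91.201 + 3.1623) = 1/95.363 = 0.01049

α₀ = 0.0105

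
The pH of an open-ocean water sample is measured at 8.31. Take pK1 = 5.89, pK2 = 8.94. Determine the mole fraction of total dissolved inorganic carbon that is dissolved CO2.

α₀ = 0.00307

α₀ = 1 / (1 + K1/[H⁺] + K1K2/[H⁺]²) = 1 / (1 + 10^+2.42 + 10^+1.79)
   = 1 / (1 + 263.03 + 61.660) = 1/325.69 = 0.003070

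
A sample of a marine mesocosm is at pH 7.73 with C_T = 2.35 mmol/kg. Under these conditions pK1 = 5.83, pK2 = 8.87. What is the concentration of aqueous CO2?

α₀ = 1 / (1 + K1/[H⁺] + K1K2/[H⁺]²) = 1 / (1 + 10^+1.90 + 10^+0.76)
   = 1 / (1 + 79.433 + 5.7544) = 1/86.187 = 0.01160
[CO2*] = α₀ × DIC = 0.01160 × 2.35 = 0.0273 mmol/kg

[CO2*] = 0.0273 mmol/kg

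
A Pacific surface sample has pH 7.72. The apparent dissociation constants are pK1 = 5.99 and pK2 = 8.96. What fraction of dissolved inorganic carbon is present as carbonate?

α₂ = 1 / (1 + [H⁺]/K2 + [H⁺]²/(K1K2)) = 1 / (1 + 10^+1.24 + 10^-0.49)
   = 1 / (1 + 17.378 + 0.32359) = 1/18.702 = 0.05347

α₂ = 0.0535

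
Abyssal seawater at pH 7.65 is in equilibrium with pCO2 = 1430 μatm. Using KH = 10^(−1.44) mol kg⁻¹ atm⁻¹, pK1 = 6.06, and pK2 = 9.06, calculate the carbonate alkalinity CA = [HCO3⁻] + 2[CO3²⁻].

[CO2*] = KH · pCO2 = 10^(−1.44) × 1430×10^-6 = 5.192×10^-5 mol/kg
α₀ = 1/(1 + K1/[H⁺] + K1K2/[H⁺]²) = 1/(1 + 10^+1.59 + 10^+0.18) = 0.02414
DIC = [CO2*]/α₀ = 5.192×10^-5 / 0.02414 = 2.150 mmol/kg
CA = (α₁ + 2α₂)·DIC = (0.9393 + 2×0.03654) × 2.150 = 2.18 mmol/kg

CA = 2.18 mmol/kg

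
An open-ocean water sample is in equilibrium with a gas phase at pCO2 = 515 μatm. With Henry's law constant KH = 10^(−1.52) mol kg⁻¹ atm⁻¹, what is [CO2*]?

KH = 10^(−1.52) = 3.020×10^-2 mol kg⁻¹ atm⁻¹
[CO2*] = KH · pCO2 = 3.020×10^-2 × 515×10^-6 atm = 1.56×10^-5 mol/kg

[CO2*] = 15.6 μmol/kg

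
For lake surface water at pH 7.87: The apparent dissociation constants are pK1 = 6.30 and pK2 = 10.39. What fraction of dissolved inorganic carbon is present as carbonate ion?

α₂ = 0.00293

α₂ = 1 / (1 + [H⁺]/K2 + [H⁺]²/(K1K2)) = 1 / (1 + 10^+2.52 + 10^+0.95)
   = 1 / (1 + 331.13 + 8.9125) = 1/341.04 = 0.002932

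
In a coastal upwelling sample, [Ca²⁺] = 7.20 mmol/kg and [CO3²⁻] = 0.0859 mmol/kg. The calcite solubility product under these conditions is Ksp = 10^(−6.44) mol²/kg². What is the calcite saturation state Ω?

Ksp = 10^(−6.44) = 3.631×10^-7
Ω = [Ca²⁺][CO3²⁻]/Ksp = (7.20×10^-3)(0.0859×10^-3) / 3.631×10^-7 = 1.70

Ω = 1.70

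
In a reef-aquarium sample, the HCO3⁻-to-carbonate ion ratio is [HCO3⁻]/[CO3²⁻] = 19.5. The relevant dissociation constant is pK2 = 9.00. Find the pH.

pH = 7.71

From K2 = [H⁺][CO3²⁻]/[HCO3⁻]:  pH = pK2 − log₁₀([HCO3⁻]/[CO3²⁻])
log₁₀(19.5) = +1.290
pH = 9.00 − (+1.290) = 7.71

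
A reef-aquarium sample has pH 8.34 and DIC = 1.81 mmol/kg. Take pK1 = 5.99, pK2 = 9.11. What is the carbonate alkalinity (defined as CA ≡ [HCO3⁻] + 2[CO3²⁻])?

CA = [HCO3⁻] + 2[CO3²⁻] = (α₁ + 2α₂)·DIC
At pH 8.34: [H⁺]/K1 = 10^-2.35 = 0.0044668, K2/[H⁺] = 10^-0.77 = 0.16982
α₁ = 1/(1 + 0.0044668 + 0.16982) = 1/1.1743 = 0.8516; α₂ = α₁·K2/[H⁺] = 0.1446
α₁ + 2α₂ = 1.1408
CA = 1.1408 × 1.81 = 2.06 mmol/kg

CA = 2.06 mmol/kg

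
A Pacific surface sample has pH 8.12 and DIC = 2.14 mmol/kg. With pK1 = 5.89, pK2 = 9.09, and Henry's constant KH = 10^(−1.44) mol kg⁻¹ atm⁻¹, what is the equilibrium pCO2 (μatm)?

pCO2 = 312 μatm

α₀ = 1 / (1 + K1/[H⁺] + K1K2/[H⁺]²) = 1 / (1 + 10^+2.23 + 10^+1.26)
   = 1 / (1 + 169.82 + 18.197) = 1/189.02 = 0.005290
[CO2*] = α₀ × DIC = 0.005290 × 2.14 = 0.01132 mmol/kg = 11.32 μmol/kg
pCO2 = [CO2*]/KH = 1.132×10^-5 / 3.631×10^-2 = 312 μatm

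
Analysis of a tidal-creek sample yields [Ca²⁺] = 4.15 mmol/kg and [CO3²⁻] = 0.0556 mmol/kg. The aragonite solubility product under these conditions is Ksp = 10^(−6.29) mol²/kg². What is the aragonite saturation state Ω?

Ksp = 10^(−6.29) = 5.129×10^-7
Ω = [Ca²⁺][CO3²⁻]/Ksp = (4.15×10^-3)(0.0556×10^-3) / 5.129×10^-7 = 0.450

Ω = 0.450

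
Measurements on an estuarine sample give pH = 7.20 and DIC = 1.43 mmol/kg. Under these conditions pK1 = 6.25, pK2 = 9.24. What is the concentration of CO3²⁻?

α₂ = 1 / (1 + [H⁺]/K2 + [H⁺]²/(K1K2)) = 1 / (1 + 10^+2.04 + 10^+1.09)
   = 1 / (1 + 109.65 + 12.303) = 1/122.95 = 0.008133
[CO3²⁻] = α₂ × DIC = 0.008133 × 1.43 = 0.0116 mmol/kg = 11.6 μmol/kg

[CO3²⁻] = 11.6 μmol/kg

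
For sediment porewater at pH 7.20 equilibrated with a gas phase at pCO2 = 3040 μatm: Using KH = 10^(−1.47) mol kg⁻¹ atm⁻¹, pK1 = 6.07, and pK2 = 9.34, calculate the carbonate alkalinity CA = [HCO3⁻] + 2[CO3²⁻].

[CO2*] = KH · pCO2 = 10^(−1.47) × 3040×10^-6 = 1.030×10^-4 mol/kg
α₀ = 1/(1 + K1/[H⁺] + K1K2/[H⁺]²) = 1/(1 + 10^+1.13 + 10^-1.01) = 0.06855
DIC = [CO2*]/α₀ = 1.030×10^-4 / 0.06855 = 1.503 mmol/kg
CA = (α₁ + 2α₂)·DIC = (0.9247 + 2×0.006699) × 1.503 = 1.41 mmol/kg

CA = 1.41 mmol/kg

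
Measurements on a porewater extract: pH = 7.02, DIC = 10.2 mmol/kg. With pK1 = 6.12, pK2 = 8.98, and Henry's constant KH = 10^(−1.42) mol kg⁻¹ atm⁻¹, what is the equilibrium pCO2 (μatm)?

α₀ = 1 / (1 + K1/[H⁺] + K1K2/[H⁺]²) = 1 / (1 + 10^+0.90 + 10^-1.06)
   = 1 / (1 + 7.9433 + 0.087096) = 1/9.0304 = 0.1107
[CO2*] = α₀ × DIC = 0.1107 × 10.2 = 1.130 mmol/kg
pCO2 = [CO2*]/KH = 1.130×10^-3 / 3.802×10^-2 = 2.97×10^4 μatm

pCO2 = 2.97×10^4 μatm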